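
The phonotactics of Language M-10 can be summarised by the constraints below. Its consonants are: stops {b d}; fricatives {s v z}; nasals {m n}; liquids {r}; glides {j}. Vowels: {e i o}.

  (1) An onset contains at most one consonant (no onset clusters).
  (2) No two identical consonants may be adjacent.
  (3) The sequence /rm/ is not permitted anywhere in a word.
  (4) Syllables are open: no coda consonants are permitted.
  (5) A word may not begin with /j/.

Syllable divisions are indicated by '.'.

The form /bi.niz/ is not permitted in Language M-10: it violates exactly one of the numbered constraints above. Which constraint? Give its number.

/bi.niz/: syllable 2 coda /z/ has 1 consonant (> 0).
This is a violation of constraint 4: "Syllables are open: no coda consonants are permitted."
The remaining constraints (1, 2, 3, 5) are satisfied.

4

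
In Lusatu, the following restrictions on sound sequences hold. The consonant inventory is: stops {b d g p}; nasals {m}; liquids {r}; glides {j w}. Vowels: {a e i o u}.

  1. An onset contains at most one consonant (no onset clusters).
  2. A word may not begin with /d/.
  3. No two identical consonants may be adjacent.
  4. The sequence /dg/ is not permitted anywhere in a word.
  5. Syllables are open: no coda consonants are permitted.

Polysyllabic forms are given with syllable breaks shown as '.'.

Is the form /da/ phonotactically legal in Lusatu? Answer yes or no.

/da/ — violates constraint 2: word begins with /d/ → phonotactically illegal

no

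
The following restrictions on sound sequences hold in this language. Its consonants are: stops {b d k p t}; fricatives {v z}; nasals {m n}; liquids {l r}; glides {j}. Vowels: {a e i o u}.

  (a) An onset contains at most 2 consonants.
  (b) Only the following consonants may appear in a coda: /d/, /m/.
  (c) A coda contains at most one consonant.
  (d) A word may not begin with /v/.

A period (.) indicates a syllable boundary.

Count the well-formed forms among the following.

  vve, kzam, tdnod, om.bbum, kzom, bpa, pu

vve — violates constraint (d): word begins with /v/ → ill-formed
kzam — σ1 onset /kz/ (2C), coda /m/ ok → well-formed
tdnod — violates constraint (a): syllable 1 onset /tdn/ has 3 consonants (> 2) → ill-formed
om.bbum — σ1 onset /∅/, coda /m/ ok; σ2 onset /bb/ (2C), coda /m/ ok → well-formed
kzom — σ1 onset /kz/ (2C), coda /m/ ok → well-formed
bpa — σ1 onset /bp/ (2C), coda /∅/ ok → well-formed
pu — σ1 onset /p/, coda /∅/ ok → well-formed
Well-formed: kzam, om.bbum, kzom, bpa, pu → 5.

5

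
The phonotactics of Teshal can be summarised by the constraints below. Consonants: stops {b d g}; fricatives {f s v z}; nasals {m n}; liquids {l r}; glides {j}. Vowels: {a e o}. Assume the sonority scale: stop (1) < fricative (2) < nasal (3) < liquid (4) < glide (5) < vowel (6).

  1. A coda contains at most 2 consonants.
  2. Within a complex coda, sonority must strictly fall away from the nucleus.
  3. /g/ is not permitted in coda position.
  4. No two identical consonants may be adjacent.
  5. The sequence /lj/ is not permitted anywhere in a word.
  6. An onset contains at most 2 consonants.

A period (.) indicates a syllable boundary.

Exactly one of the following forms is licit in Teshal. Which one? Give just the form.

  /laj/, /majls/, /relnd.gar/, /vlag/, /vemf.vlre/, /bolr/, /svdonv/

/laj/

/laj/ — σ1 onset /l/, coda /j/ ok → licit
/majls/ — violates constraint 1: syllable 1 coda /jls/ has 3 consonants (> 2) → illicit
/relnd.gar/ — violates constraint 1: syllable 1 coda /lnd/ has 3 consonants (> 2) → illicit
/vlag/ — violates constraint 3: syllable 1 coda contains /g/ → illicit
/vemf.vlre/ — violates constraint 6: syllable 2 onset /vlr/ has 3 consonants (> 2) → illicit
/bolr/ — violates constraint 2: syllable 1 coda /lr/: /l/ (liquid, 4) → /r/ (liquid, 4) does not fall → illicit
/svdonv/ — violates constraint 6: syllable 1 onset /svd/ has 3 consonants (> 2) → illicit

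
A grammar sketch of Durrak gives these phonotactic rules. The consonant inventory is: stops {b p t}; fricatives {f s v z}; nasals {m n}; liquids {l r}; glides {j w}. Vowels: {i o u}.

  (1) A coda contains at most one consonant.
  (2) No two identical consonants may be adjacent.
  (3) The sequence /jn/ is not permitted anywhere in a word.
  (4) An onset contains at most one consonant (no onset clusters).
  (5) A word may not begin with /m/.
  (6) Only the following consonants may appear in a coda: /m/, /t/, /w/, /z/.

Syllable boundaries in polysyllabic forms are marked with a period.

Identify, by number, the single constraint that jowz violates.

jowz: syllable 1 coda /wz/ has 2 consonants (> 1).
This is a violation of constraint 1: "A coda contains at most one consonant."
The remaining constraints (2, 3, 4, 5, 6) are satisfied.

1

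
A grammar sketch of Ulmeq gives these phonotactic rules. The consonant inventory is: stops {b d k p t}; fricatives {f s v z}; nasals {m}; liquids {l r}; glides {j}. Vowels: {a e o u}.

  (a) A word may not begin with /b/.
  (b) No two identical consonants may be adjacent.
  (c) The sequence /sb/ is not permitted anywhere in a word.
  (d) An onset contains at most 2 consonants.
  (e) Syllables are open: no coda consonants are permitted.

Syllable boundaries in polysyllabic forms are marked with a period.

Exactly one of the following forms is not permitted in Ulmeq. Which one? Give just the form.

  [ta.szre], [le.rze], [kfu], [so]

[ta.szre] — violates constraint (d): syllable 2 onset /szr/ has 3 consonants (> 2) → not permitted
[le.rze] — σ1 onset /l/, coda /∅/ ok; σ2 onset /rz/ (2C), coda /∅/ ok → permitted
[kfu] — σ1 onset /kf/ (2C), coda /∅/ ok → permitted
[so] — σ1 onset /s/, coda /∅/ ok → permitted

[ta.szre]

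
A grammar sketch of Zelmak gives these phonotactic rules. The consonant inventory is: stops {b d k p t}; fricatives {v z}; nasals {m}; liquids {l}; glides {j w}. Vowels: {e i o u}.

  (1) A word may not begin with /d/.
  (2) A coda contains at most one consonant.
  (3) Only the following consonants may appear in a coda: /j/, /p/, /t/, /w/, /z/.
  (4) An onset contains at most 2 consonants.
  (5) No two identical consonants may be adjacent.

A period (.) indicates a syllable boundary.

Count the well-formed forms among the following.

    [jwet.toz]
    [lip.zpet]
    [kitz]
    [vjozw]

1

[jwet.toz] — violates constraint 5: adjacent identical consonants /tt/ → ill-formed
[lip.zpet] — σ1 onset /l/, coda /p/ ok; σ2 onset /zp/ (2C), coda /t/ ok → well-formed
[kitz] — violates constraint 2: syllable 1 coda /tz/ has 2 consonants (> 1) → ill-formed
[vjozw] — violates constraint 2: syllable 1 coda /zw/ has 2 consonants (> 1) → ill-formed
Well-formed: [lip.zpet] → 1.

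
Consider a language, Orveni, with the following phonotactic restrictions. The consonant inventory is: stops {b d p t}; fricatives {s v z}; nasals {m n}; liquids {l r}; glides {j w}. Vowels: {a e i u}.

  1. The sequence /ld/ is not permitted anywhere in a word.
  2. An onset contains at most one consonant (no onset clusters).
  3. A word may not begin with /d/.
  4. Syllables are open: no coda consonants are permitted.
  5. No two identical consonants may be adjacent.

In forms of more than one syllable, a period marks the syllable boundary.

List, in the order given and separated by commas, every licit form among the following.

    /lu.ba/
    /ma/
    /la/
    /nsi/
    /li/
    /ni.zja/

/lu.ba/, /ma/, /la/, /li/

/lu.ba/ — σ1 onset /l/, coda /∅/ ok; σ2 onset /b/, coda /∅/ ok → licit
/ma/ — σ1 onset /m/, coda /∅/ ok → licit
/la/ — σ1 onset /l/, coda /∅/ ok → licit
/nsi/ — violates constraint 2: syllable 1 onset /ns/ has 2 consonants (> 1) → illicit
/li/ — σ1 onset /l/, coda /∅/ ok → licit
/ni.zja/ — violates constraint 2: syllable 2 onset /zj/ has 2 consonants (> 1) → illicit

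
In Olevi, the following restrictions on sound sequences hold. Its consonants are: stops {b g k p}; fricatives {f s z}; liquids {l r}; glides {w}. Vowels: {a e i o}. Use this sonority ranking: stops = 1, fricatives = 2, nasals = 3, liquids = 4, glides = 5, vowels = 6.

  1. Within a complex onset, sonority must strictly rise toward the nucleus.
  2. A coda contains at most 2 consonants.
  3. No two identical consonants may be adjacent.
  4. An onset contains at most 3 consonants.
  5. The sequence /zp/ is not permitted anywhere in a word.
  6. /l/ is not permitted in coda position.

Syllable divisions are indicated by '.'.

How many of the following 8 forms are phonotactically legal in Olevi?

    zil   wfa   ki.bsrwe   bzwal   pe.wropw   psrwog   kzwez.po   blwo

zil — violates constraint 6: syllable 1 coda contains /l/ → phonotactically illegal
wfa — violates constraint 1: syllable 1 onset /wf/: /w/ (glide, 5) → /f/ (fricative, 2) does not rise → phonotactically illegal
ki.bsrwe — violates constraint 4: syllable 2 onset /bsrw/ has 4 consonants (> 3) → phonotactically illegal
bzwal — violates constraint 6: syllable 1 coda contains /l/ → phonotactically illegal
pe.wropw — violates constraint 1: syllable 2 onset /wr/: /w/ (glide, 5) → /r/ (liquid, 4) does not rise → phonotactically illegal
psrwog — violates constraint 4: syllable 1 onset /psrw/ has 4 consonants (> 3) → phonotactically illegal
kzwez.po — violates constraint 5: contains banned sequence /zp/ → phonotactically illegal
blwo — σ1 onset /blw/ (1→4→5 rises), coda /∅/ ok → phonotactically legal
Phonotactically legal: blwo → 1.

1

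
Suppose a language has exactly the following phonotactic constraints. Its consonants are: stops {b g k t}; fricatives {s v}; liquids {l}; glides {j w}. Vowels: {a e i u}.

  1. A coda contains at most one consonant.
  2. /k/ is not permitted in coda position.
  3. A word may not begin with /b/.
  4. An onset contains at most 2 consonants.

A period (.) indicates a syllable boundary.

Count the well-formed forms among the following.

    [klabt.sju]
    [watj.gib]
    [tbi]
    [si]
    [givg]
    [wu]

[klabt.sju] — violates constraint 1: syllable 1 coda /bt/ has 2 consonants (> 1) → ill-formed
[watj.gib] — violates constraint 1: syllable 1 coda /tj/ has 2 consonants (> 1) → ill-formed
[tbi] — σ1 onset /tb/ (2C), coda /∅/ ok → well-formed
[si] — σ1 onset /s/, coda /∅/ ok → well-formed
[givg] — violates constraint 1: syllable 1 coda /vg/ has 2 consonants (> 1) → ill-formed
[wu] — σ1 onset /w/, coda /∅/ ok → well-formed
Well-formed: [tbi], [si], [wu] → 3.

3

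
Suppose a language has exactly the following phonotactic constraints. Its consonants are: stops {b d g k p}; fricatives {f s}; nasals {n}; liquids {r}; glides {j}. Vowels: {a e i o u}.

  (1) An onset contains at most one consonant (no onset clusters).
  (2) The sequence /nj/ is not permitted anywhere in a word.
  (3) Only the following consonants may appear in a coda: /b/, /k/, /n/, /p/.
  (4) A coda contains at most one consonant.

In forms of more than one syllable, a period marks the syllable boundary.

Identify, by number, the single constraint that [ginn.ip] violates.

4

[ginn.ip]: syllable 1 coda /nn/ has 2 consonants (> 1).
This is a violation of constraint 4: "A coda contains at most one consonant."
The remaining constraints (1, 2, 3) are satisfied.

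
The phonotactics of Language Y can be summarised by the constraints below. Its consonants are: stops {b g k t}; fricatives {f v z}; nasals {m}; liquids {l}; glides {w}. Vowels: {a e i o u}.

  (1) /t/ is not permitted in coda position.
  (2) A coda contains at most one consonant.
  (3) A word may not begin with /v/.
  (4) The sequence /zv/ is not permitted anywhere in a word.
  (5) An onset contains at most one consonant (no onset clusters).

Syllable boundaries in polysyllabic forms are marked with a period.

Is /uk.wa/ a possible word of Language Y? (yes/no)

yes

/uk.wa/ — σ1 onset /∅/, coda /k/ ok; σ2 onset /w/, coda /∅/ ok → permitted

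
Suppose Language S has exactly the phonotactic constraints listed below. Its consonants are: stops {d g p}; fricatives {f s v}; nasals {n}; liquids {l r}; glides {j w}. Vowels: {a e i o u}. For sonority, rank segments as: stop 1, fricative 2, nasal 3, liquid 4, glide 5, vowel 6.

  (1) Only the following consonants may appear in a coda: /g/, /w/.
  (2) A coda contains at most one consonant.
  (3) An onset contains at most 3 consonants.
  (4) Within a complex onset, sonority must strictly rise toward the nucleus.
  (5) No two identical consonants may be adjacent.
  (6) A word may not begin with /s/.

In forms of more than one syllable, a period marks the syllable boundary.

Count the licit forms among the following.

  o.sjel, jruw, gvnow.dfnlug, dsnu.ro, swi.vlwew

o.sjel — violates constraint 1: syllable 2 coda contains /l/, which is not a licensed coda consonant → illicit
jruw — violates constraint 4: syllable 1 onset /jr/: /j/ (glide, 5) → /r/ (liquid, 4) does not rise → illicit
gvnow.dfnlug — violates constraint 3: syllable 2 onset /dfnl/ has 4 consonants (> 3) → illicit
dsnu.ro — σ1 onset /dsn/ (1→2→3 rises), coda /∅/ ok; σ2 onset /r/, coda /∅/ ok → licit
swi.vlwew — violates constraint 6: word begins with /s/ → illicit
Licit: dsnu.ro → 1.

1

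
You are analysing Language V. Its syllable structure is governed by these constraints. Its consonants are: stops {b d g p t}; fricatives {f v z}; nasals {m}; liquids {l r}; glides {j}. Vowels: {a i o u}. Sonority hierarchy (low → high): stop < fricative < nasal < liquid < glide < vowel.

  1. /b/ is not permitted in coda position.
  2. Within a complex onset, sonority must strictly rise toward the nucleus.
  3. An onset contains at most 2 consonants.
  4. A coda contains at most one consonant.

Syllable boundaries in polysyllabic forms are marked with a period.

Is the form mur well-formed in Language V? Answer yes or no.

mur — σ1 onset /m/, coda /r/ ok → well-formed

yes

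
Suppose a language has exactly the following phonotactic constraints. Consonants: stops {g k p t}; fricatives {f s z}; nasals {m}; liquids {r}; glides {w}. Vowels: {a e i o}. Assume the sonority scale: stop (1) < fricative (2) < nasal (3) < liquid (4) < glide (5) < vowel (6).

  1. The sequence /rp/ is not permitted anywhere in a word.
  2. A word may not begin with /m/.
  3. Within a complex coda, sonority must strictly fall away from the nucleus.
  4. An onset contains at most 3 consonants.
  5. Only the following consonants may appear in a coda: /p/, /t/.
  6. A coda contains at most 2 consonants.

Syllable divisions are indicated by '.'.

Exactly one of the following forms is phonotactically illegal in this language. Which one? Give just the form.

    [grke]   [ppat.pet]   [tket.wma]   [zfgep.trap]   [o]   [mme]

[grke] — σ1 onset /grk/ (3C), coda /∅/ ok → phonotactically legal
[ppat.pet] — σ1 onset /pp/ (2C), coda /t/ ok; σ2 onset /p/, coda /t/ ok → phonotactically legal
[tket.wma] — σ1 onset /tk/ (2C), coda /t/ ok; σ2 onset /wm/ (2C), coda /∅/ ok → phonotactically legal
[zfgep.trap] — σ1 onset /zfg/ (3C), coda /p/ ok; σ2 onset /tr/ (2C), coda /p/ ok → phonotactically legal
[o] — σ1 onset /∅/, coda /∅/ ok → phonotactically legal
[mme] — violates constraint 2: word begins with /m/ → phonotactically illegal

[mme]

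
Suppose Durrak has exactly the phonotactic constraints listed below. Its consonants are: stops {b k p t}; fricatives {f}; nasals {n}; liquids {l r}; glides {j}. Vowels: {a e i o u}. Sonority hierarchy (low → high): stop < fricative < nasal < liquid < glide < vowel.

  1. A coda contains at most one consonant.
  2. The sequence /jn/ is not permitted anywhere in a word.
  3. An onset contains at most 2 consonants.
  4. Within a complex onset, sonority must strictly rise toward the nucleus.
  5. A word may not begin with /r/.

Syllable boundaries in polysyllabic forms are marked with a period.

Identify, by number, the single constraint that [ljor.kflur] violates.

3

[ljor.kflur]: syllable 2 onset /kfl/ has 3 consonants (> 2).
This is a violation of constraint 3: "An onset contains at most 2 consonants."
The remaining constraints (1, 2, 4, 5) are satisfied.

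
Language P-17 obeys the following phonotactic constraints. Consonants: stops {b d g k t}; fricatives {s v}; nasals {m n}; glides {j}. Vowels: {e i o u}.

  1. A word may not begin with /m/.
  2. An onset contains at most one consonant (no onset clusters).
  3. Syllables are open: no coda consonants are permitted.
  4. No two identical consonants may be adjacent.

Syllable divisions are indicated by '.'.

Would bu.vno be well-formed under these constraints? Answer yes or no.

bu.vno — violates constraint 2: syllable 2 onset /vn/ has 2 consonants (> 1) → ill-formed

no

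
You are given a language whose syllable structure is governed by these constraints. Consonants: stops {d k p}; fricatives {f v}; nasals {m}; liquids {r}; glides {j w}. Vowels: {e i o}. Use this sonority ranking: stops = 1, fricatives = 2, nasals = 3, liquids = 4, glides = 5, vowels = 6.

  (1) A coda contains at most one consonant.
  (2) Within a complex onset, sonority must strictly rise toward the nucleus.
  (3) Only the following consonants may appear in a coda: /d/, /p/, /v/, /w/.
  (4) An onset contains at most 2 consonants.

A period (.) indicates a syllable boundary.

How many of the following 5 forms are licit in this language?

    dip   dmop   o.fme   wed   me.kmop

dip — σ1 onset /d/, coda /p/ ok → licit
dmop — σ1 onset /dm/ (1→3 rises), coda /p/ ok → licit
o.fme — σ1 onset /∅/, coda /∅/ ok; σ2 onset /fm/ (2→3 rises), coda /∅/ ok → licit
wed — σ1 onset /w/, coda /d/ ok → licit
me.kmop — σ1 onset /m/, coda /∅/ ok; σ2 onset /km/ (1→3 rises), coda /p/ ok → licit
Licit: dip, dmop, o.fme, wed, me.kmop → 5.

5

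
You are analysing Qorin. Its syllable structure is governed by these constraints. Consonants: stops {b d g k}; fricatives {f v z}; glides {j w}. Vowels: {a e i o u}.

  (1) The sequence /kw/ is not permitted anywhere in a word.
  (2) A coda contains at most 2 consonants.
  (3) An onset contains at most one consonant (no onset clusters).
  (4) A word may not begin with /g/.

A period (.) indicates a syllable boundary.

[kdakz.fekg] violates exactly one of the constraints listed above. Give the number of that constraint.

3

[kdakz.fekg]: syllable 1 onset /kd/ has 2 consonants (> 1).
This is a violation of constraint 3: "An onset contains at most one consonant (no onset clusters)."
The remaining constraints (1, 2, 4) are satisfied.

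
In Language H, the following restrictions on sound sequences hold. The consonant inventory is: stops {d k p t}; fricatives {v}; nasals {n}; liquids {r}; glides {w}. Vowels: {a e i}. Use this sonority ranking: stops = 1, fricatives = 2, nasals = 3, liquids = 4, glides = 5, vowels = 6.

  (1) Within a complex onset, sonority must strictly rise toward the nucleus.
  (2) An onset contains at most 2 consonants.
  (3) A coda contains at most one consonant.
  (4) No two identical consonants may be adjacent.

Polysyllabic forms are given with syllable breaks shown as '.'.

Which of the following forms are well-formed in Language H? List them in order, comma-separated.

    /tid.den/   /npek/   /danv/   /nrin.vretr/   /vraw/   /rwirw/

/vraw/

/tid.den/ — violates constraint 4: adjacent identical consonants /dd/ → ill-formed
/npek/ — violates constraint 1: syllable 1 onset /np/: /n/ (nasal, 3) → /p/ (stop, 1) does not rise → ill-formed
/danv/ — violates constraint 3: syllable 1 coda /nv/ has 2 consonants (> 1) → ill-formed
/nrin.vretr/ — violates constraint 3: syllable 2 coda /tr/ has 2 consonants (> 1) → ill-formed
/vraw/ — σ1 onset /vr/ (2→4 rises), coda /w/ ok → well-formed
/rwirw/ — violates constraint 3: syllable 1 coda /rw/ has 2 consonants (> 1) → ill-formed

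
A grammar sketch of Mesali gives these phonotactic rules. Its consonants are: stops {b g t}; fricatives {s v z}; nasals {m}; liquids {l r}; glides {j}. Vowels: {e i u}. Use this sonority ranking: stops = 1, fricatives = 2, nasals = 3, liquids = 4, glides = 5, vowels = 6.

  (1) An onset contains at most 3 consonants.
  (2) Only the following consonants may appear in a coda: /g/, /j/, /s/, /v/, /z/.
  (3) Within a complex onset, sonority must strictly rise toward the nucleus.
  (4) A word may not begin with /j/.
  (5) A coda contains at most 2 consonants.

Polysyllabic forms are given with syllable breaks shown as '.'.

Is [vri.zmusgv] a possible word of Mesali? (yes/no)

[vri.zmusgv] — violates constraint 5: syllable 2 coda /sgv/ has 3 consonants (> 2) → not permitted

no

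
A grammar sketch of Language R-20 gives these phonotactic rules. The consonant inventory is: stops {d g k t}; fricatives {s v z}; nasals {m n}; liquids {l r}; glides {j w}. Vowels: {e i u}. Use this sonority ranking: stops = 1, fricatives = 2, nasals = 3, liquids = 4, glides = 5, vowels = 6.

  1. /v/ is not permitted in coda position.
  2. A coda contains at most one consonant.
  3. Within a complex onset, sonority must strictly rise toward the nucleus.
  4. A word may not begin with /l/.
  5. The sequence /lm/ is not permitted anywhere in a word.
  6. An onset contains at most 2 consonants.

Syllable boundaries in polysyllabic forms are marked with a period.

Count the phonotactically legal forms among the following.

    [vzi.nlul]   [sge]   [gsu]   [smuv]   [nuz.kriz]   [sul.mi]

[vzi.nlul] — violates constraint 3: syllable 1 onset /vz/: /v/ (fricative, 2) → /z/ (fricative, 2) does not rise → phonotactically illegal
[sge] — violates constraint 3: syllable 1 onset /sg/: /s/ (fricative, 2) → /g/ (stop, 1) does not rise → phonotactically illegal
[gsu] — σ1 onset /gs/ (1→2 rises), coda /∅/ ok → phonotactically legal
[smuv] — violates constraint 1: syllable 1 coda contains /v/ → phonotactically illegal
[nuz.kriz] — σ1 onset /n/, coda /z/ ok; σ2 onset /kr/ (1→4 rises), coda /z/ ok → phonotactically legal
[sul.mi] — violates constraint 5: contains banned sequence /lm/ → phonotactically illegal
Phonotactically legal: [gsu], [nuz.kriz] → 2.

2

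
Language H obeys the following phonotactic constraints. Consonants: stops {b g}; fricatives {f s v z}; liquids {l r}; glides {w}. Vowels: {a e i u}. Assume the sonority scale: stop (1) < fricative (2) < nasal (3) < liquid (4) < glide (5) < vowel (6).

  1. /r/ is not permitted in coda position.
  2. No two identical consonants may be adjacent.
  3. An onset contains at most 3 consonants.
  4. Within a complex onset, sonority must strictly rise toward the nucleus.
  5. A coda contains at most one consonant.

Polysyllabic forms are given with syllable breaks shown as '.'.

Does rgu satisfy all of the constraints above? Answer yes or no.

no

rgu — violates constraint 4: syllable 1 onset /rg/: /r/ (liquid, 4) → /g/ (stop, 1) does not rise → phonotactically illegal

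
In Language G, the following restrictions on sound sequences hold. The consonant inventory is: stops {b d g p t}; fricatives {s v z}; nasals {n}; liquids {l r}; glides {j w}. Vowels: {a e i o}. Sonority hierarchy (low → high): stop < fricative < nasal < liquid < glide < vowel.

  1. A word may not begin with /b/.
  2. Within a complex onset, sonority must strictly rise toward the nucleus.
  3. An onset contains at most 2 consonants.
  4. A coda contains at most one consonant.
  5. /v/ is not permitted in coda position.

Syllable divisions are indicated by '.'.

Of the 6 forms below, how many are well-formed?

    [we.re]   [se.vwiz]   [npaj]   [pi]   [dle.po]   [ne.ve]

5

[we.re] — σ1 onset /w/, coda /∅/ ok; σ2 onset /r/, coda /∅/ ok → well-formed
[se.vwiz] — σ1 onset /s/, coda /∅/ ok; σ2 onset /vw/ (2→5 rises), coda /z/ ok → well-formed
[npaj] — violates constraint 2: syllable 1 onset /np/: /n/ (nasal, 3) → /p/ (stop, 1) does not rise → ill-formed
[pi] — σ1 onset /p/, coda /∅/ ok → well-formed
[dle.po] — σ1 onset /dl/ (1→4 rises), coda /∅/ ok; σ2 onset /p/, coda /∅/ ok → well-formed
[ne.ve] — σ1 onset /n/, coda /∅/ ok; σ2 onset /v/, coda /∅/ ok → well-formed
Well-formed: [we.re], [se.vwiz], [pi], [dle.po], [ne.ve] → 5.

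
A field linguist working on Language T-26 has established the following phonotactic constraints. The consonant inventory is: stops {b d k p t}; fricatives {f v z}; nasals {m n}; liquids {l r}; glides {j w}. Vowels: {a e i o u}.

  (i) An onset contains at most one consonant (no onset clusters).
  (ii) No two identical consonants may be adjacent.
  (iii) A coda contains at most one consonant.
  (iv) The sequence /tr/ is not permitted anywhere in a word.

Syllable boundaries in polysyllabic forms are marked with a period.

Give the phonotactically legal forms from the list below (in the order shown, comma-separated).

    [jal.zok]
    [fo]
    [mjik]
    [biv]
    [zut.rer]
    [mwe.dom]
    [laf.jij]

[jal.zok] — σ1 onset /j/, coda /l/ ok; σ2 onset /z/, coda /k/ ok → phonotactically legal
[fo] — σ1 onset /f/, coda /∅/ ok → phonotactically legal
[mjik] — violates constraint (i): syllable 1 onset /mj/ has 2 consonants (> 1) → phonotactically illegal
[biv] — σ1 onset /b/, coda /v/ ok → phonotactically legal
[zut.rer] — violates constraint (iv): contains banned sequence /tr/ → phonotactically illegal
[mwe.dom] — violates constraint (i): syllable 1 onset /mw/ has 2 consonants (> 1) → phonotactically illegal
[laf.jij] — σ1 onset /l/, coda /f/ ok; σ2 onset /j/, coda /j/ ok → phonotactically legal

[jal.zok], [fo], [biv], [laf.jij]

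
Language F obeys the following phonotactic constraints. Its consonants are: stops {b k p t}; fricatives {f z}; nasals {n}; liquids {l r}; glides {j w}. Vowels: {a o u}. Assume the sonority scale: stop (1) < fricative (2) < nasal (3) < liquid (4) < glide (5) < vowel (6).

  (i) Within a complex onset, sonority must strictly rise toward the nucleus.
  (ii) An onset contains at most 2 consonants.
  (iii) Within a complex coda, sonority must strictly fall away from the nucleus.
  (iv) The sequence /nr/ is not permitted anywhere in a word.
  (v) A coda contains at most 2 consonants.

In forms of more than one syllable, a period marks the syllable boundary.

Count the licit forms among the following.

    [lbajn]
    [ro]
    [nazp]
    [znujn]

3

[lbajn] — violates constraint (i): syllable 1 onset /lb/: /l/ (liquid, 4) → /b/ (stop, 1) does not rise → illicit
[ro] — σ1 onset /r/, coda /∅/ ok → licit
[nazp] — σ1 onset /n/, coda /zp/ (2→1 falls) ok → licit
[znujn] — σ1 onset /zn/ (2→3 rises), coda /jn/ (5→3 falls) ok → licit
Licit: [ro], [nazp], [znujn] → 3.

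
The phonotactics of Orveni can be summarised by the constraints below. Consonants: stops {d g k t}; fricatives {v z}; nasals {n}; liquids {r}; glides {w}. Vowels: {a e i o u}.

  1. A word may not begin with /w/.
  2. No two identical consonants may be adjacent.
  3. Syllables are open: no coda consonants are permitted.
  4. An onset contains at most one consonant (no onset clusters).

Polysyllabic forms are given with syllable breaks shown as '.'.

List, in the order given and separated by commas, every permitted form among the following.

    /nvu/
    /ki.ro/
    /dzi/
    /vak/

/ki.ro/

/nvu/ — violates constraint 4: syllable 1 onset /nv/ has 2 consonants (> 1) → not permitted
/ki.ro/ — σ1 onset /k/, coda /∅/ ok; σ2 onset /r/, coda /∅/ ok → permitted
/dzi/ — violates constraint 4: syllable 1 onset /dz/ has 2 consonants (> 1) → not permitted
/vak/ — violates constraint 3: syllable 1 coda /k/ has 1 consonant (> 0) → not permitted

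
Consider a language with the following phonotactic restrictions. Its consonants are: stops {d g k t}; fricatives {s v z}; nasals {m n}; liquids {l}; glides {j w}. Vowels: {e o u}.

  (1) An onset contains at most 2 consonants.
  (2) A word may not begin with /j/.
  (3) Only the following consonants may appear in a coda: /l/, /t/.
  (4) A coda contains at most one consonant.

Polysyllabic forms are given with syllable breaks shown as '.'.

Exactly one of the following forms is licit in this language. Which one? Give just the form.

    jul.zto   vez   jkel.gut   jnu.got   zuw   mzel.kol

mzel.kol

jul.zto — violates constraint 2: word begins with /j/ → illicit
vez — violates constraint 3: syllable 1 coda contains /z/, which is not a licensed coda consonant → illicit
jkel.gut — violates constraint 2: word begins with /j/ → illicit
jnu.got — violates constraint 2: word begins with /j/ → illicit
zuw — violates constraint 3: syllable 1 coda contains /w/, which is not a licensed coda consonant → illicit
mzel.kol — σ1 onset /mz/ (2C), coda /l/ ok; σ2 onset /k/, coda /l/ ok → licit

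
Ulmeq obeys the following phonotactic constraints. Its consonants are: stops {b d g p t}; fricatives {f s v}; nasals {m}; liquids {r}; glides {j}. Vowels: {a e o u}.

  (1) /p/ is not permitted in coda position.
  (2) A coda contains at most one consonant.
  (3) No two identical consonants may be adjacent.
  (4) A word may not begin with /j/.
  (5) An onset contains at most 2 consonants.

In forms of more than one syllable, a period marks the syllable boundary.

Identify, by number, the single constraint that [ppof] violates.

3

[ppof]: adjacent identical consonants /pp/.
This is a violation of constraint 3: "No two identical consonants may be adjacent."
The remaining constraints (1, 2, 4, 5) are satisfied.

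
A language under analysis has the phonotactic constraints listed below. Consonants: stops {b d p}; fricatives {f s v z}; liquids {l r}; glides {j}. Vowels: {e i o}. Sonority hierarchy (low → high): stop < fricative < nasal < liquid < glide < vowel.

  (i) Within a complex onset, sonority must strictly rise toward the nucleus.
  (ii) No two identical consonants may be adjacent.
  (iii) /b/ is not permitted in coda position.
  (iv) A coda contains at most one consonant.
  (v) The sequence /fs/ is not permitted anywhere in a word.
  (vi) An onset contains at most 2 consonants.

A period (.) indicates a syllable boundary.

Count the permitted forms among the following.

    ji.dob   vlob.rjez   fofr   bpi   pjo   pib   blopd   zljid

1

ji.dob — violates constraint (iii): syllable 2 coda contains /b/ → not permitted
vlob.rjez — violates constraint (iii): syllable 1 coda contains /b/ → not permitted
fofr — violates constraint (iv): syllable 1 coda /fr/ has 2 consonants (> 1) → not permitted
bpi — violates constraint (i): syllable 1 onset /bp/: /b/ (stop, 1) → /p/ (stop, 1) does not rise → not permitted
pjo — σ1 onset /pj/ (1→5 rises), coda /∅/ ok → permitted
pib — violates constraint (iii): syllable 1 coda contains /b/ → not permitted
blopd — violates constraint (iv): syllable 1 coda /pd/ has 2 consonants (> 1) → not permitted
zljid — violates constraint (vi): syllable 1 onset /zlj/ has 3 consonants (> 2) → not permitted
Permitted: pjo → 1.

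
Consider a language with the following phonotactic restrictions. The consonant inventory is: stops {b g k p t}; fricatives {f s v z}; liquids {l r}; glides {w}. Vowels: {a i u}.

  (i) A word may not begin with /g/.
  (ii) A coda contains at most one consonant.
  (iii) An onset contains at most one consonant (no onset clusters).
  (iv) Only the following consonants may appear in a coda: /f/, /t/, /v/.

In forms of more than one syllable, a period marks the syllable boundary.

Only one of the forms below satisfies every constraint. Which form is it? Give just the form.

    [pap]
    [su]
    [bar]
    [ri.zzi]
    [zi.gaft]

[pap] — violates constraint (iv): syllable 1 coda contains /p/, which is not a licensed coda consonant → ill-formed
[su] — σ1 onset /s/, coda /∅/ ok → well-formed
[bar] — violates constraint (iv): syllable 1 coda contains /r/, which is not a licensed coda consonant → ill-formed
[ri.zzi] — violates constraint (iii): syllable 2 onset /zz/ has 2 consonants (> 1) → ill-formed
[zi.gaft] — violates constraint (ii): syllable 2 coda /ft/ has 2 consonants (> 1) → ill-formed

[su]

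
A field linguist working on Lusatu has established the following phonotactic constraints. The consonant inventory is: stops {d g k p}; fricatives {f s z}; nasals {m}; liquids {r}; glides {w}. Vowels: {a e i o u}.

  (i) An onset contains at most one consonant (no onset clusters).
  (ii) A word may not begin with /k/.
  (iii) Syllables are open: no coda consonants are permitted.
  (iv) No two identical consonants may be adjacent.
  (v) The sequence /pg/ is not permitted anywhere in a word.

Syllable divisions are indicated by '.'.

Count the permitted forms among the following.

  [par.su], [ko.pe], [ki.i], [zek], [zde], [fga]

[par.su] — violates constraint (iii): syllable 1 coda /r/ has 1 consonant (> 0) → not permitted
[ko.pe] — violates constraint (ii): word begins with /k/ → not permitted
[ki.i] — violates constraint (ii): word begins with /k/ → not permitted
[zek] — violates constraint (iii): syllable 1 coda /k/ has 1 consonant (> 0) → not permitted
[zde] — violates constraint (i): syllable 1 onset /zd/ has 2 consonants (> 1) → not permitted
[fga] — violates constraint (i): syllable 1 onset /fg/ has 2 consonants (> 1) → not permitted
No form is permitted → 0.

0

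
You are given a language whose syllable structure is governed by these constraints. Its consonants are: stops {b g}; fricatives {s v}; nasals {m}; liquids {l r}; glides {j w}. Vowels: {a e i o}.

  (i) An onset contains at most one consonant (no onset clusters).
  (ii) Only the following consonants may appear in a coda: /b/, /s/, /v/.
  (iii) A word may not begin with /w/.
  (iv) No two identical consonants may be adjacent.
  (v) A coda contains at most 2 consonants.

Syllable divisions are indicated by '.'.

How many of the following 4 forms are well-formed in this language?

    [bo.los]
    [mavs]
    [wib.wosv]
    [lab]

3

[bo.los] — σ1 onset /b/, coda /∅/ ok; σ2 onset /l/, coda /s/ ok → well-formed
[mavs] — σ1 onset /m/, coda /vs/ (2C) ok → well-formed
[wib.wosv] — violates constraint (iii): word begins with /w/ → ill-formed
[lab] — σ1 onset /l/, coda /b/ ok → well-formed
Well-formed: [bo.los], [mavs], [lab] → 3.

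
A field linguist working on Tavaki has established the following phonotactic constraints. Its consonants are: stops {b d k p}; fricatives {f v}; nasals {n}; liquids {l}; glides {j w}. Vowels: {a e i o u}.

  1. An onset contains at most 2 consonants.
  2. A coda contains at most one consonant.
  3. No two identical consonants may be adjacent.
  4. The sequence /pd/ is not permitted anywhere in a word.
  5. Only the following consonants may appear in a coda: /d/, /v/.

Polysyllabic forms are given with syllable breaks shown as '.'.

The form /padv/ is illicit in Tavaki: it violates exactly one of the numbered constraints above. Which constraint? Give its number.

/padv/: syllable 1 coda /dv/ has 2 consonants (> 1).
This is a violation of constraint 2: "A coda contains at most one consonant."
The remaining constraints (1, 3, 4, 5) are satisfied.

2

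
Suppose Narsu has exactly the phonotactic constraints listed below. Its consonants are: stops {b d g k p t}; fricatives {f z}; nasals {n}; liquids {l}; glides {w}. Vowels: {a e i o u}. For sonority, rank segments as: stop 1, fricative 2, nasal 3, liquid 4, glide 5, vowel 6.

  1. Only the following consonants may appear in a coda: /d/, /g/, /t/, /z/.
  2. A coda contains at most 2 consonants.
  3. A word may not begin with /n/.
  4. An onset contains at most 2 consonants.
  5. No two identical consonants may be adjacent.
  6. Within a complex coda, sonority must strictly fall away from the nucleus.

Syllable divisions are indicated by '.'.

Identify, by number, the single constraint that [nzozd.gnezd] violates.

[nzozd.gnezd]: word begins with /n/.
This is a violation of constraint 3: "A word may not begin with /n/."
The remaining constraints (1, 2, 4, 5, 6) are satisfied.

3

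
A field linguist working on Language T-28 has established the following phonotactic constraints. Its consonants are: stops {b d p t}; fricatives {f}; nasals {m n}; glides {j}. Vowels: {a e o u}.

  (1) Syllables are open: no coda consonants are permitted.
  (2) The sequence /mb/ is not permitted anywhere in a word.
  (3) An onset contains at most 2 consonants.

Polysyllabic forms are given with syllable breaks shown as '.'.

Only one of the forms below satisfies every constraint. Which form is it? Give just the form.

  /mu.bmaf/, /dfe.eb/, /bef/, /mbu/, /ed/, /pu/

/mu.bmaf/ — violates constraint 1: syllable 2 coda /f/ has 1 consonant (> 0) → illicit
/dfe.eb/ — violates constraint 1: syllable 2 coda /b/ has 1 consonant (> 0) → illicit
/bef/ — violates constraint 1: syllable 1 coda /f/ has 1 consonant (> 0) → illicit
/mbu/ — violates constraint 2: contains banned sequence /mb/ → illicit
/ed/ — violates constraint 1: syllable 1 coda /d/ has 1 consonant (> 0) → illicit
/pu/ — σ1 onset /p/, coda /∅/ ok → licit

/pu/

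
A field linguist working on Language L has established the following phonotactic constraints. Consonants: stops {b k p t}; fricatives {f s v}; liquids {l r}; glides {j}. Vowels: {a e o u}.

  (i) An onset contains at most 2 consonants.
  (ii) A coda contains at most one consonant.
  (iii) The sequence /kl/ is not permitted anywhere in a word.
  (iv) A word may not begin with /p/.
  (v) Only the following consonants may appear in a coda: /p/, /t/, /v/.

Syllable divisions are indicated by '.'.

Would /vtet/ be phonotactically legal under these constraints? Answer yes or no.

yes

/vtet/ — σ1 onset /vt/ (2C), coda /t/ ok → phonotactically legal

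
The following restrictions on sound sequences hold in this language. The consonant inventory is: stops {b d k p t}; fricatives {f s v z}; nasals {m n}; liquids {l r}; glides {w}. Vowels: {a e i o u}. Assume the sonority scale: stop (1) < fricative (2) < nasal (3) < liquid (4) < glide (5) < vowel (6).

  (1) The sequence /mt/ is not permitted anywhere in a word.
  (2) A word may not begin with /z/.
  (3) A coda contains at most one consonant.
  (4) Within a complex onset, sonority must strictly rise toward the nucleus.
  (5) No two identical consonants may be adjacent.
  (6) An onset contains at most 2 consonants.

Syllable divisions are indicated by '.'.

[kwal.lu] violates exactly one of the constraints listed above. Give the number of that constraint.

[kwal.lu]: adjacent identical consonants /ll/.
This is a violation of constraint 5: "No two identical consonants may be adjacent."
The remaining constraints (1, 2, 3, 4, 6) are satisfied.

5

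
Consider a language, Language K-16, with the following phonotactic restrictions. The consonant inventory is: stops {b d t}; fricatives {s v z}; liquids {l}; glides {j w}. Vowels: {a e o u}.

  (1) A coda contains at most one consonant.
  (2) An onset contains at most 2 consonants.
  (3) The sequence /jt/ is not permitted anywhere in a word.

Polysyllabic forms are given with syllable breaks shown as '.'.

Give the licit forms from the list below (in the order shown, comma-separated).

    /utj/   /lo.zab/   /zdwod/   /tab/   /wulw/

/lo.zab/, /tab/

/utj/ — violates constraint 1: syllable 1 coda /tj/ has 2 consonants (> 1) → illicit
/lo.zab/ — σ1 onset /l/, coda /∅/ ok; σ2 onset /z/, coda /b/ ok → licit
/zdwod/ — violates constraint 2: syllable 1 onset /zdw/ has 3 consonants (> 2) → illicit
/tab/ — σ1 onset /t/, coda /b/ ok → licit
/wulw/ — violates constraint 1: syllable 1 coda /lw/ has 2 consonants (> 1) → illicit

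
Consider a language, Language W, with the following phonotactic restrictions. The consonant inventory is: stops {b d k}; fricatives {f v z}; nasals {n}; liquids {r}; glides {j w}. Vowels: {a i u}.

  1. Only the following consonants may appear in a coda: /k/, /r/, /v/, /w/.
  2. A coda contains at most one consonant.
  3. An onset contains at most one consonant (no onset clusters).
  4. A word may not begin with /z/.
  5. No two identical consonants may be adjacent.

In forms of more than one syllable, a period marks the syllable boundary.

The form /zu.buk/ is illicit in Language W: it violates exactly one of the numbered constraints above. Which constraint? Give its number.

/zu.buk/: word begins with /z/.
This is a violation of constraint 4: "A word may not begin with /z/."
The remaining constraints (1, 2, 3, 5) are satisfied.

4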